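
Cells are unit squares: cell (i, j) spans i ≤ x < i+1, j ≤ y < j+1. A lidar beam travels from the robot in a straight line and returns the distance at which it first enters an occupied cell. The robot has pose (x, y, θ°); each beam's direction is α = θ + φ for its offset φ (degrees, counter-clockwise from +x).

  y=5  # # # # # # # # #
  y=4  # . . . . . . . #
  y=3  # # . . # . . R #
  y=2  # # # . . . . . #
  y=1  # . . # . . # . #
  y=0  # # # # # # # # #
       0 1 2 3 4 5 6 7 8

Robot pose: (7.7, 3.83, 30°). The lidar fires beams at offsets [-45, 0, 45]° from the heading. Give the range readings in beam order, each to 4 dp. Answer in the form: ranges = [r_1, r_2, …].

ranges = [0.3106, 0.3464, 1.1591]

beam 1: φ=-45°, α=345°
  cosα=0.9659 sinα=-0.2588 | (7,3) | tMaxX 0.3106 tMaxY 3.2069 | tΔX 1.0353 tΔY 3.8637
    t=0.3106 [x] (8,3) — stop
  → r_1 = 0.3106
beam 2: φ=0°, α=30°
  cosα=0.8660 sinα=0.5000 | (7,3) | tMaxX 0.3464 tMaxY 0.3400 | tΔX 1.1547 tΔY 2.0000
    t=0.3400 [y] (7,4)
    t=0.3464 [x] (8,4) — stop
  → r_2 = 0.3464
beam 3: φ=45°, α=75°
  cosα=0.2588 sinα=0.9659 | (7,3) | tMaxX 1.1591 tMaxY 0.1760 | tΔX 3.8637 tΔY 1.0353
    t=0.1760 [y] (7,4)
    t=1.1591 [x] (8,4) — stop
  → r_3 = 1.1591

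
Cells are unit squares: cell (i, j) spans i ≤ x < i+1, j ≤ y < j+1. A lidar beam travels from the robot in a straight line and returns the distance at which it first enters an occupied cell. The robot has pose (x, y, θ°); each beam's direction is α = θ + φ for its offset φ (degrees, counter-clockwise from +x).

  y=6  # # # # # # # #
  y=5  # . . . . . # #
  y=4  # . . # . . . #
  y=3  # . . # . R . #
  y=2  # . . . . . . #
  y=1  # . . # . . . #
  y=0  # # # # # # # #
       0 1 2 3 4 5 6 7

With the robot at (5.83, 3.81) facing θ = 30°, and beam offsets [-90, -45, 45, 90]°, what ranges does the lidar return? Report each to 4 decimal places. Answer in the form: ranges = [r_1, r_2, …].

ranges = [2.3400, 1.2113, 1.2320, 2.5288]

beam 1: φ=-90°, α=300°
  direction (0.5000, -0.8660); cell (5,3); t to first gridline: x 0.3400, y 0.9353 (then +2.0000 / +1.1547)
    (6,3) via x @ 0.3400
    (6,2) via y @ 0.9353
    (6,1) via y @ 2.0900
    (7,1) via x @ 2.3400  # hit
  → r_1 = 2.3400
beam 2: φ=-45°, α=345°
  direction (0.9659, -0.2588); cell (5,3); t to first gridline: x 0.1760, y 3.1296 (then +1.0353 / +3.8637)
    (6,3) via x @ 0.1760
    (7,3) via x @ 1.2113  # hit
  → r_2 = 1.2113
beam 3: φ=45°, α=75°
  direction (0.2588, 0.9659); cell (5,3); t to first gridline: x 0.6568, y 0.1967 (then +3.8637 / +1.0353)
    (5,4) via y @ 0.1967
    (6,4) via x @ 0.6568
    (6,5) via y @ 1.2320  # hit
  → r_3 = 1.2320
beam 4: φ=90°, α=120°
  direction (-0.5000, 0.8660); cell (5,3); t to first gridline: x 1.6600, y 0.2194 (then +2.0000 / +1.1547)
    (5,4) via y @ 0.2194
    (5,5) via y @ 1.3741
    (4,5) via x @ 1.6600
    (4,6) via y @ 2.5288  # hit
  → r_4 = 2.5288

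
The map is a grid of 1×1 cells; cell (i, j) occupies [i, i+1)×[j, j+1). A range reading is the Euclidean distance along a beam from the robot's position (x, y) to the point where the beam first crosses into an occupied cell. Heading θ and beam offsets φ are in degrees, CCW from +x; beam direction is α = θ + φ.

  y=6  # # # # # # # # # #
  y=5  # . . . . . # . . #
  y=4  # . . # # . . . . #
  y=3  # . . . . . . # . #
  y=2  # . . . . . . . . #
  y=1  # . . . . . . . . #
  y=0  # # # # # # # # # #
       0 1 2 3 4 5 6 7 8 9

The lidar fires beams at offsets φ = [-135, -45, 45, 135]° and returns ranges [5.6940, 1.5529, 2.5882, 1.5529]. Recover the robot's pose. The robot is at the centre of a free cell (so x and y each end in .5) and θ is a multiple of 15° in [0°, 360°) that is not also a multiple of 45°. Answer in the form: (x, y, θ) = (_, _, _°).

Candidates: 36 free-cell centres × 16 headings = 576 poses. Raycast each; keep the one whose scan matches to 4 dp.
  (8.5, 3.5, 60°): beam 1 = 1.9319 ≠ 5.6940 ✗
  (5.5, 3.5, 105°): beam 1 = 4.0415 ≠ 5.6940 ✗
  (8.5, 4.5, 75°): beam 1 = 1.0000 ≠ 5.6940 ✗
  …
  (3.5, 2.5, 120°): r_1=5.6940, r_2=1.5529, r_3=2.5882, r_4=1.5529 — all match ✓
Only this pose fits every beam.

(x, y, θ) = (3.5, 2.5, 120°)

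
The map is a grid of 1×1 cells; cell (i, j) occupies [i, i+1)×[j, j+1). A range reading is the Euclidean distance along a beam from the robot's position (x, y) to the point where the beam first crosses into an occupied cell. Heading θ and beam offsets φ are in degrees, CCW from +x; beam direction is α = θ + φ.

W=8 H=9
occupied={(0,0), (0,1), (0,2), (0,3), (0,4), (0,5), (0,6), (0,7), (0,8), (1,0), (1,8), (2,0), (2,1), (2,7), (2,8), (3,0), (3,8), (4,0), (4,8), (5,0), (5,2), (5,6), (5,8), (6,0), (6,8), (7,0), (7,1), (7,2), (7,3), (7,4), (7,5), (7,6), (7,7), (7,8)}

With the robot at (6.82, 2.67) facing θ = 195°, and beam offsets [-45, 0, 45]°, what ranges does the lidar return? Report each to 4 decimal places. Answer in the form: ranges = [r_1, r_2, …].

ranges = [6.7204, 0.8489, 1.9283]

beam 1: φ=-45°, α=150°
  direction (-0.8660, 0.5000); cell (6,2); t to first gridline: x 0.9469, y 0.6600 (then +1.1547 / +2.0000)
    (6,3) via y @ 0.6600
    (5,3) via x @ 0.9469
    (4,3) via x @ 2.1016
    (4,4) via y @ 2.6600
    (3,4) via x @ 3.2563
    (2,4) via x @ 4.4110
    (2,5) via y @ 4.6600
    (1,5) via x @ 5.5657
    (1,6) via y @ 6.6600
    (0,6) via x @ 6.7204  # hit
  → r_1 = 6.7204
beam 2: φ=0°, α=195°
  direction (-0.9659, -0.2588); cell (6,2); t to first gridline: x 0.8489, y 2.5887 (then +1.0353 / +3.8637)
    (5,2) via x @ 0.8489  # hit
  → r_2 = 0.8489
beam 3: φ=45°, α=240°
  direction (-0.5000, -0.8660); cell (6,2); t to first gridline: x 1.6400, y 0.7736 (then +2.0000 / +1.1547)
    (6,1) via y @ 0.7736
    (5,1) via x @ 1.6400
    (5,0) via y @ 1.9283  # hit
  → r_3 = 1.9283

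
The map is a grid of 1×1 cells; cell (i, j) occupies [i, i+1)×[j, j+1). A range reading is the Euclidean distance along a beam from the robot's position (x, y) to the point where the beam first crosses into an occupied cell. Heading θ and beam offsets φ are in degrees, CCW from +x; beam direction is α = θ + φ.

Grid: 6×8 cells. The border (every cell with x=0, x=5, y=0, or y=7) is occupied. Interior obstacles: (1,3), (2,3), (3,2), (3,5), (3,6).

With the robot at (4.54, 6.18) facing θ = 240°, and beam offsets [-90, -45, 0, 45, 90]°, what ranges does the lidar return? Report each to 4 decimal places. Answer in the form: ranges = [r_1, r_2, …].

ranges = [0.6235, 0.5590, 1.0800, 1.7773, 0.5312]

beam 1: φ=-90°, α=150°
  d=(-0.8660,0.5000)  start (4,6)  tX=0.6235 tY=1.6400  stride 1/|dx|=1.1547 1/|dy|=2.0000
    cross x-line → (3,6), t=0.6235 (wall)
  → r_1 = 0.6235
beam 2: φ=-45°, α=195°
  d=(-0.9659,-0.2588)  start (4,6)  tX=0.5590 tY=0.6955  stride 1/|dx|=1.0353 1/|dy|=3.8637
    cross x-line → (3,6), t=0.5590 (wall)
  → r_2 = 0.5590
beam 3: φ=0°, α=240°
  d=(-0.5000,-0.8660)  start (4,6)  tX=1.0800 tY=0.2078  stride 1/|dx|=2.0000 1/|dy|=1.1547
    cross y-line → (4,5), t=0.2078
    cross x-line → (3,5), t=1.0800 (wall)
  → r_3 = 1.0800
beam 4: φ=45°, α=285°
  d=(0.2588,-0.9659)  start (4,6)  tX=1.7773 tY=0.1863  stride 1/|dx|=3.8637 1/|dy|=1.0353
    cross y-line → (4,5), t=0.1863
    cross y-line → (4,4), t=1.2216
    cross x-line → (5,4), t=1.7773 (wall)
  → r_4 = 1.7773
beam 5: φ=90°, α=330°
  d=(0.8660,-0.5000)  start (4,6)  tX=0.5312 tY=0.3600  stride 1/|dx|=1.1547 1/|dy|=2.0000
    cross y-line → (4,5), t=0.3600
    cross x-line → (5,5), t=0.5312 (wall)
  → r_5 = 0.5312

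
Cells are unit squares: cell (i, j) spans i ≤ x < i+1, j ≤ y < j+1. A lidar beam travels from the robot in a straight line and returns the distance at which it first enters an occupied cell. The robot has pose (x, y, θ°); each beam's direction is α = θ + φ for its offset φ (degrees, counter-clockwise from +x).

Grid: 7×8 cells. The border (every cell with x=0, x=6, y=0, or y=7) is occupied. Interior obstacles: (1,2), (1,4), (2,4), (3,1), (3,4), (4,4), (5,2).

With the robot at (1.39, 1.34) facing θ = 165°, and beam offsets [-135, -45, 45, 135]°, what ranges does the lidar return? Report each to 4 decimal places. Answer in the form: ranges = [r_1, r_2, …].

ranges = [5.3232, 0.7621, 0.4503, 0.3926]

beam 1: φ=-135°, α=30°
  d=(0.8660,0.5000)  start (1,1)  tX=0.7044 tY=1.3200  stride 1/|dx|=1.1547 1/|dy|=2.0000
    cross x-line → (2,1), t=0.7044
    cross y-line → (2,2), t=1.3200
    cross x-line → (3,2), t=1.8591
    cross x-line → (4,2), t=3.0138
    cross y-line → (4,3), t=3.3200
    cross x-line → (5,3), t=4.1685
    cross y-line → (5,4), t=5.3200
    cross x-line → (6,4), t=5.3232 (wall)
  → r_1 = 5.3232
beam 2: φ=-45°, α=120°
  d=(-0.5000,0.8660)  start (1,1)  tX=0.7800 tY=0.7621  stride 1/|dx|=2.0000 1/|dy|=1.1547
    cross y-line → (1,2), t=0.7621 (wall)
  → r_2 = 0.7621
beam 3: φ=45°, α=210°
  d=(-0.8660,-0.5000)  start (1,1)  tX=0.4503 tY=0.6800  stride 1/|dx|=1.1547 1/|dy|=2.0000
    cross x-line → (0,1), t=0.4503 (wall)
  → r_3 = 0.4503
beam 4: φ=135°, α=300°
  d=(0.5000,-0.8660)  start (1,1)  tX=1.2200 tY=0.3926  stride 1/|dx|=2.0000 1/|dy|=1.1547
    cross y-line → (1,0), t=0.3926 (wall)
  → r_4 = 0.3926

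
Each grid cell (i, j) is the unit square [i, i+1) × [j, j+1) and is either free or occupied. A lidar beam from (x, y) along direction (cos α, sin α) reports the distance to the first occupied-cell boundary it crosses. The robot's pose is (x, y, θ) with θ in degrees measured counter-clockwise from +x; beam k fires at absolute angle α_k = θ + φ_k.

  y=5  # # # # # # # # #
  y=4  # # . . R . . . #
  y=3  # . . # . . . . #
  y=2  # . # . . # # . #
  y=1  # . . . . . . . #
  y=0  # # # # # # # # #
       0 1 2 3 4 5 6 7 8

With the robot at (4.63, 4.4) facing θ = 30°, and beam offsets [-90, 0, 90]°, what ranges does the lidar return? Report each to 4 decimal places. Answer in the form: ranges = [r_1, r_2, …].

ranges = [1.6166, 1.2000, 0.6928]

beam 1: φ=-90°, α=300°
  d=(0.5000,-0.8660)  start (4,4)  tX=0.7400 tY=0.4619  stride 1/|dx|=2.0000 1/|dy|=1.1547
    cross y-line → (4,3), t=0.4619
    cross x-line → (5,3), t=0.7400
    cross y-line → (5,2), t=1.6166 (wall)
  → r_1 = 1.6166
beam 2: φ=0°, α=30°
  d=(0.8660,0.5000)  start (4,4)  tX=0.4272 tY=1.2000  stride 1/|dx|=1.1547 1/|dy|=2.0000
    cross x-line → (5,4), t=0.4272
    cross y-line → (5,5), t=1.2000 (wall)
  → r_2 = 1.2000
beam 3: φ=90°, α=120°
  d=(-0.5000,0.8660)  start (4,4)  tX=1.2600 tY=0.6928  stride 1/|dx|=2.0000 1/|dy|=1.1547
    cross y-line → (4,5), t=0.6928 (wall)
  → r_3 = 0.6928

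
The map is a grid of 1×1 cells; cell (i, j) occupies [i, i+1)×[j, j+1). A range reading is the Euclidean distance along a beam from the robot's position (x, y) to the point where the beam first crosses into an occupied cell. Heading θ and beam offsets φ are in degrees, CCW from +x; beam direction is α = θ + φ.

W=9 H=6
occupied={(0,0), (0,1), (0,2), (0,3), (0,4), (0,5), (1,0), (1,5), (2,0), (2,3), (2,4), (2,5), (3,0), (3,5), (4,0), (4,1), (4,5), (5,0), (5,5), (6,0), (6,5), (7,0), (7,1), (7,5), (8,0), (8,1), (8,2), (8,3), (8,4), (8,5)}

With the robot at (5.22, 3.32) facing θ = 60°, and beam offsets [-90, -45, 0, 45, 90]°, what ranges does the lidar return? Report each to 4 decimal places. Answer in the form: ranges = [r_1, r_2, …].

ranges = [2.6400, 2.8781, 1.9399, 1.7393, 2.5634]

beam 1: φ=-90°, α=330°
  cosα=0.8660 sinα=-0.5000 | (5,3) | tMaxX 0.9007 tMaxY 0.6400 | tΔX 1.1547 tΔY 2.0000
    t=0.6400 [y] (5,2)
    t=0.9007 [x] (6,2)
    t=2.0554 [x] (7,2)
    t=2.6400 [y] (7,1) — stop
  → r_1 = 2.6400
beam 2: φ=-45°, α=15°
  cosα=0.9659 sinα=0.2588 | (5,3) | tMaxX 0.8075 tMaxY 2.6273 | tΔX 1.0353 tΔY 3.8637
    t=0.8075 [x] (6,3)
    t=1.8428 [x] (7,3)
    t=2.6273 [y] (7,4)
    t=2.8781 [x] (8,4) — stop
  → r_2 = 2.8781
beam 3: φ=0°, α=60°
  cosα=0.5000 sinα=0.8660 | (5,3) | tMaxX 1.5600 tMaxY 0.7852 | tΔX 2.0000 tΔY 1.1547
    t=0.7852 [y] (5,4)
    t=1.5600 [x] (6,4)
    t=1.9399 [y] (6,5) — stop
  → r_3 = 1.9399
beam 4: φ=45°, α=105°
  cosα=-0.2588 sinα=0.9659 | (5,3) | tMaxX 0.8500 tMaxY 0.7040 | tΔX 3.8637 tΔY 1.0353
    t=0.7040 [y] (5,4)
    t=0.8500 [x] (4,4)
    t=1.7393 [y] (4,5) — stop
  → r_4 = 1.7393
beam 5: φ=90°, α=150°
  cosα=-0.8660 sinα=0.5000 | (5,3) | tMaxX 0.2540 tMaxY 1.3600 | tΔX 1.1547 tΔY 2.0000
    t=0.2540 [x] (4,3)
    t=1.3600 [y] (4,4)
    t=1.4087 [x] (3,4)
    t=2.5634 [x] (2,4) — stop
  → r_5 = 2.5634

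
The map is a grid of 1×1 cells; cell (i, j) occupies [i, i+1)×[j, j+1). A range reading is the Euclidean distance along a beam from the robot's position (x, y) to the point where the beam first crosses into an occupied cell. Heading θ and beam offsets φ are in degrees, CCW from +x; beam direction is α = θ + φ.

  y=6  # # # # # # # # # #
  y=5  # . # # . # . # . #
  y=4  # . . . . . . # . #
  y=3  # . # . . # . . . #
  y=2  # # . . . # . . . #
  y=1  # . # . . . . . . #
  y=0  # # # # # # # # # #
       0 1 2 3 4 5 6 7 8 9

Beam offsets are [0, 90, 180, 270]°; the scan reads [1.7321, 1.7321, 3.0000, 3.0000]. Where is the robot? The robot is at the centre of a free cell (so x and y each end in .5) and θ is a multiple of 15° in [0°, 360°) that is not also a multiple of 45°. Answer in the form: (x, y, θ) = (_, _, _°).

Enumerate (i+0.5, j+0.5, θ) over the 30 free cells and 16 admissible headings. For each, cast all 4 beams and compare to the given ranges.
  (1.5, 5.5, 15°): beam 1 = 0.5176 ≠ 1.7321 ✗
  (7.5, 2.5, 345°): beam 1 = 1.5529 ≠ 1.7321 ✗
  (8.5, 3.5, 165°): beam 1 = 5.7956 ≠ 1.7321 ✗
  (4.5, 2.5, 210°): beam 3 = 0.5774 ≠ 3.0000 ✗
  …
  (7.5, 2.5, 300°): r_1=1.7321, r_2=1.7321, r_3=3.0000, r_4=3.0000 — all match ✓
Unique over the lattice → pose = (7.5, 2.5, 300°).

(x, y, θ) = (7.5, 2.5, 300°)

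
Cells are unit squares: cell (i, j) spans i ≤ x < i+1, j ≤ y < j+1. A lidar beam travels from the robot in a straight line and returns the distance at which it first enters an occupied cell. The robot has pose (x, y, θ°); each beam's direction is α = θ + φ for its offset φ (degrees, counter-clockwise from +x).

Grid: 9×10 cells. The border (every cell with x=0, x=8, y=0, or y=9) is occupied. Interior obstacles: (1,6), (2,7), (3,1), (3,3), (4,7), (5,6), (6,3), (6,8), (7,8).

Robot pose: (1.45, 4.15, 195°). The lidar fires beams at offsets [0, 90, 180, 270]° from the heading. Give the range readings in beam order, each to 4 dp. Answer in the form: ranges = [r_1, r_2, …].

beam 1: φ=0°, α=195°
  cosα=-0.9659 sinα=-0.2588 | (1,4) | tMaxX 0.4659 tMaxY 0.5796 | tΔX 1.0353 tΔY 3.8637
    t=0.4659 [x] (0,4) — stop
  → r_1 = 0.4659
beam 2: φ=90°, α=285°
  cosα=0.2588 sinα=-0.9659 | (1,4) | tMaxX 2.1250 tMaxY 0.1553 | tΔX 3.8637 tΔY 1.0353
    t=0.1553 [y] (1,3)
    t=1.1906 [y] (1,2)
    t=2.1250 [x] (2,2)
    t=2.2258 [y] (2,1)
    t=3.2611 [y] (2,0) — stop
  → r_2 = 3.2611
beam 3: φ=180°, α=15°
  cosα=0.9659 sinα=0.2588 | (1,4) | tMaxX 0.5694 tMaxY 3.2841 | tΔX 1.0353 tΔY 3.8637
    t=0.5694 [x] (2,4)
    t=1.6047 [x] (3,4)
    t=2.6400 [x] (4,4)
    t=3.2841 [y] (4,5)
    t=3.6752 [x] (5,5)
    t=4.7105 [x] (6,5)
    t=5.7458 [x] (7,5)
    t=6.7811 [x] (8,5) — stop
  → r_3 = 6.7811
beam 4: φ=270°, α=105°
  cosα=-0.2588 sinα=0.9659 | (1,4) | tMaxX 1.7387 tMaxY 0.8800 | tΔX 3.8637 tΔY 1.0353
    t=0.8800 [y] (1,5)
    t=1.7387 [x] (0,5) — stop
  → r_4 = 1.7387

ranges = [0.4659, 3.2611, 6.7811, 1.7387]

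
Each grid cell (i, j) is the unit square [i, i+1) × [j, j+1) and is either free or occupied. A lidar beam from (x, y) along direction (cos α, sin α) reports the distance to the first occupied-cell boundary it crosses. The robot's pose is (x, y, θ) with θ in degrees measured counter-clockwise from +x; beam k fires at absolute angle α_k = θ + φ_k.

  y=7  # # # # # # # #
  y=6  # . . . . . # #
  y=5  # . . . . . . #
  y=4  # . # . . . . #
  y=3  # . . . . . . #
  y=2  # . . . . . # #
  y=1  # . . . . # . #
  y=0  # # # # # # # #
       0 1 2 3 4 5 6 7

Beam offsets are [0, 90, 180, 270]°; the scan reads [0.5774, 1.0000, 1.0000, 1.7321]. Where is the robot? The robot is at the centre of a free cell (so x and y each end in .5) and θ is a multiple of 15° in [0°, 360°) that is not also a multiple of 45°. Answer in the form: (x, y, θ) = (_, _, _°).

Enumerate (i+0.5, j+0.5, θ) over the 32 free cells and 16 admissible headings. For each, cast all 4 beams and compare to the given ranges.
  (3.5, 1.5, 30°): beam 1 = 2.8868 ≠ 0.5774 ✗
  (6.5, 5.5, 120°): beam 2 = 6.3509 ≠ 1.0000 ✗
  (3.5, 4.5, 30°): beam 1 = 3.0000 ≠ 0.5774 ✗
  (1.5, 1.5, 345°): beam 1 = 1.9319 ≠ 0.5774 ✗
  (4.5, 3.5, 165°): beam 1 = 1.9319 ≠ 0.5774 ✗
  …
  (1.5, 5.5, 150°): r_1=0.5774, r_2=1.0000, r_3=1.0000, r_4=1.7321 — all match ✓
Only this pose fits every beam.

(x, y, θ) = (1.5, 5.5, 150°)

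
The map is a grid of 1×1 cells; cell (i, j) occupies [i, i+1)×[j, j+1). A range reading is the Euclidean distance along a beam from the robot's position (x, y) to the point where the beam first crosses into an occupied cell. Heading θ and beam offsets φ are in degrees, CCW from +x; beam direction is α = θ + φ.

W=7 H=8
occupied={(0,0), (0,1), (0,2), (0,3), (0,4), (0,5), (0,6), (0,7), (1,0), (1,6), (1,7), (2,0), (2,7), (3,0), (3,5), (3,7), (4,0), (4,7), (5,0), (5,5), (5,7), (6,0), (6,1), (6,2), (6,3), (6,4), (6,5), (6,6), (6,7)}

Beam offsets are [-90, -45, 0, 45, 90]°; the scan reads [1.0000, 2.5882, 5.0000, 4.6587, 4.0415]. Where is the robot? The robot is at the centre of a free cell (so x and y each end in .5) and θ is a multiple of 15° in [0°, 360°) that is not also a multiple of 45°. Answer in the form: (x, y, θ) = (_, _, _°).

(x, y, θ) = (1.5, 3.5, 330°)

The pose lattice has 27·16 = 432 candidates. Test each by forward raycasting.
  (5.5, 6.5, 255°): beam 1 = 1.9319 ≠ 1.0000 ✗
  (2.5, 5.5, 15°): beam 1 = 4.6587 ≠ 1.0000 ✗
  (2.5, 1.5, 60°): beam 2 = 3.6235 ≠ 2.5882 ✗
  (1.5, 2.5, 330°): beam 2 = 1.5529 ≠ 2.5882 ✗
  …
  (1.5, 3.5, 330°): r_1=1.0000, r_2=2.5882, r_3=5.0000, r_4=4.6587, r_5=4.0415 — all match ✓
No second candidate reproduces the full scan.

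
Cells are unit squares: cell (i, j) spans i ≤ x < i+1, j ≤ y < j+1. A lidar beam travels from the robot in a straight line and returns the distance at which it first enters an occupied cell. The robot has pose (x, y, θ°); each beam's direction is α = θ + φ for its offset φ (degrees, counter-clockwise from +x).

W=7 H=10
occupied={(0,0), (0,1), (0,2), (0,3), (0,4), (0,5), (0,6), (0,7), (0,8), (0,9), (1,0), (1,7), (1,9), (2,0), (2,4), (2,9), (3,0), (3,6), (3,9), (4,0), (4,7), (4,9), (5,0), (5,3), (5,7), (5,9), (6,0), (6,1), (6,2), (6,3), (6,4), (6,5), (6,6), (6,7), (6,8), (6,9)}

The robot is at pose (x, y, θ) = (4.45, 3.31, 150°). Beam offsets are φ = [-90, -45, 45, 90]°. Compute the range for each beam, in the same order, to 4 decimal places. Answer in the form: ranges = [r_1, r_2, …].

beam 1: φ=-90°, α=60°
  cosα=0.5000 sinα=0.8660 | (4,3) | tMaxX 1.1000 tMaxY 0.7967 | tΔX 2.0000 tΔY 1.1547
    t=0.7967 [y] (4,4)
    t=1.1000 [x] (5,4)
    t=1.9514 [y] (5,5)
    t=3.1000 [x] (6,5) — stop
  → r_1 = 3.1000
beam 2: φ=-45°, α=105°
  cosα=-0.2588 sinα=0.9659 | (4,3) | tMaxX 1.7387 tMaxY 0.7143 | tΔX 3.8637 tΔY 1.0353
    t=0.7143 [y] (4,4)
    t=1.7387 [x] (3,4)
    t=1.7496 [y] (3,5)
    t=2.7849 [y] (3,6) — stop
  → r_2 = 2.7849
beam 3: φ=45°, α=195°
  cosα=-0.9659 sinα=-0.2588 | (4,3) | tMaxX 0.4659 tMaxY 1.1977 | tΔX 1.0353 tΔY 3.8637
    t=0.4659 [x] (3,3)
    t=1.1977 [y] (3,2)
    t=1.5012 [x] (2,2)
    t=2.5364 [x] (1,2)
    t=3.5717 [x] (0,2) — stop
  → r_3 = 3.5717
beam 4: φ=90°, α=240°
  cosα=-0.5000 sinα=-0.8660 | (4,3) | tMaxX 0.9000 tMaxY 0.3580 | tΔX 2.0000 tΔY 1.1547
    t=0.3580 [y] (4,2)
    t=0.9000 [x] (3,2)
    t=1.5127 [y] (3,1)
    t=2.6674 [y] (3,0) — stop
  → r_4 = 2.6674

ranges = [3.1000, 2.7849, 3.5717, 2.6674]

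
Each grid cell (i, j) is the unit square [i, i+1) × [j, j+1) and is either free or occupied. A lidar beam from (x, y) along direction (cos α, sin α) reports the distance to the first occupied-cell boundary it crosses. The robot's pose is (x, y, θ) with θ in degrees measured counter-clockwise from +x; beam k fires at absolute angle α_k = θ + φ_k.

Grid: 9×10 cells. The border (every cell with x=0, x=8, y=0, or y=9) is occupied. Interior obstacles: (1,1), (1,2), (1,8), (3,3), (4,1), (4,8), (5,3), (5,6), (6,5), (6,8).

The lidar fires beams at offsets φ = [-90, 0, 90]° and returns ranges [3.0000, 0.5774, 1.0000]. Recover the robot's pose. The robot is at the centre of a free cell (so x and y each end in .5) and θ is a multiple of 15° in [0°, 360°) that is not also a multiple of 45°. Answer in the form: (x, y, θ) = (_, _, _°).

(x, y, θ) = (6.5, 1.5, 240°)

The pose lattice has 46·16 = 736 candidates. Test each by forward raycasting.
  (6.5, 1.5, 285°): beam 1 = 1.5529 ≠ 3.0000 ✗
  (1.5, 7.5, 255°): beam 1 = 0.5176 ≠ 3.0000 ✗
  (6.5, 1.5, 330°): beam 1 = 0.5774 ≠ 3.0000 ✗
  (7.5, 2.5, 75°): beam 1 = 0.5176 ≠ 3.0000 ✗
  …
  (6.5, 1.5, 240°): r_1=3.0000, r_2=0.5774, r_3=1.0000 — all match ✓
Only this pose fits every beam.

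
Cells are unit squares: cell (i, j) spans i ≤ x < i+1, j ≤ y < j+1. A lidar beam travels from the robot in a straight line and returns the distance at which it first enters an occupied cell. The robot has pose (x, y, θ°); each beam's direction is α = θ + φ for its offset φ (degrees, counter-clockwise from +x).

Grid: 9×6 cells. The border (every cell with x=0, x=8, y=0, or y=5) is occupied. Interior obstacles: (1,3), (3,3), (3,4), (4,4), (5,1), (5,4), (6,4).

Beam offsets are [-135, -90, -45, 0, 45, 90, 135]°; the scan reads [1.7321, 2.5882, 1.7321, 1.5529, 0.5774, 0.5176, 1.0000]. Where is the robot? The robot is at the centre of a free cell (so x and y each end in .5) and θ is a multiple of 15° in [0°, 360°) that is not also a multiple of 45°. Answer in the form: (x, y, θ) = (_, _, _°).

(x, y, θ) = (6.5, 3.5, 15°)

Candidates: 21 free-cell centres × 16 headings = 336 poses. Raycast each; keep the one whose scan matches to 4 dp.
  (6.5, 1.5, 105°): beam 1 = 1.0000 ≠ 1.7321 ✗
  (6.5, 1.5, 195°): beam 1 = 3.0000 ≠ 1.7321 ✗
  (3.5, 1.5, 255°): beam 1 = 4.0415 ≠ 1.7321 ✗
  (2.5, 4.5, 105°): beam 1 = 0.5774 ≠ 1.7321 ✗
  …
  (6.5, 3.5, 15°): r_1=1.7321, r_2=2.5882, r_3=1.7321, r_4=1.5529, r_5=0.5774, r_6=0.5176, r_7=1.0000 — all match ✓
No second candidate reproduces the full scan.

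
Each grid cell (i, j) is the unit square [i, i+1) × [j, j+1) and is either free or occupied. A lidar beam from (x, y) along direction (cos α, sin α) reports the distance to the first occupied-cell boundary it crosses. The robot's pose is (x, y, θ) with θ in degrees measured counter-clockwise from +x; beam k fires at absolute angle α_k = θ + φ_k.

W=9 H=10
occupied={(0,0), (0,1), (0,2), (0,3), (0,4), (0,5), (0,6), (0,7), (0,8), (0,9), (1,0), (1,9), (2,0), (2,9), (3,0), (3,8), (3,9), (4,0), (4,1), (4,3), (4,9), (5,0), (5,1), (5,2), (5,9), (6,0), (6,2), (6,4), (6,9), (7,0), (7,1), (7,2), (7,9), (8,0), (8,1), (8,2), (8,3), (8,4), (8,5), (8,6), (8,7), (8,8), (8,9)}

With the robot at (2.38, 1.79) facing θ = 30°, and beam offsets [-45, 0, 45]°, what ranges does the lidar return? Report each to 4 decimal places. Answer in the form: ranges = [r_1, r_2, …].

ranges = [1.6771, 2.4200, 7.4643]

beam 1: φ=-45°, α=345°
  d=(0.9659,-0.2588)  start (2,1)  tX=0.6419 tY=3.0523  stride 1/|dx|=1.0353 1/|dy|=3.8637
    cross x-line → (3,1), t=0.6419
    cross x-line → (4,1), t=1.6771 (wall)
  → r_1 = 1.6771
beam 2: φ=0°, α=30°
  d=(0.8660,0.5000)  start (2,1)  tX=0.7159 tY=0.4200  stride 1/|dx|=1.1547 1/|dy|=2.0000
    cross y-line → (2,2), t=0.4200
    cross x-line → (3,2), t=0.7159
    cross x-line → (4,2), t=1.8706
    cross y-line → (4,3), t=2.4200 (wall)
  → r_2 = 2.4200
beam 3: φ=45°, α=75°
  d=(0.2588,0.9659)  start (2,1)  tX=2.3955 tY=0.2174  stride 1/|dx|=3.8637 1/|dy|=1.0353
    cross y-line → (2,2), t=0.2174
    cross y-line → (2,3), t=1.2527
    cross y-line → (2,4), t=2.2880
    cross x-line → (3,4), t=2.3955
    cross y-line → (3,5), t=3.3232
    cross y-line → (3,6), t=4.3585
    cross y-line → (3,7), t=5.3938
    cross x-line → (4,7), t=6.2592
    cross y-line → (4,8), t=6.4291
    cross y-line → (4,9), t=7.4643 (wall)
  → r_3 = 7.4643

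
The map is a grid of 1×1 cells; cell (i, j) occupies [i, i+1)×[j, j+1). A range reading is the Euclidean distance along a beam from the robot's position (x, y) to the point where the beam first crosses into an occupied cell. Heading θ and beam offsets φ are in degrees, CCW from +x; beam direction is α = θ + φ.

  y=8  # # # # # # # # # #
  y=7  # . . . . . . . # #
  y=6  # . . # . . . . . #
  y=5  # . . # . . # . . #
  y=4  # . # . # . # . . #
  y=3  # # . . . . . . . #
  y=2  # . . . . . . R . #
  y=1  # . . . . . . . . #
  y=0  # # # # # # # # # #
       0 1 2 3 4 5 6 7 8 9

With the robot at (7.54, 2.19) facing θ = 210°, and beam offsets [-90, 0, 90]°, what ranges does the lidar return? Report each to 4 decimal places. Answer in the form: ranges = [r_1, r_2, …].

beam 1: φ=-90°, α=120°
  cosα=-0.5000 sinα=0.8660 | (7,2) | tMaxX 1.0800 tMaxY 0.9353 | tΔX 2.0000 tΔY 1.1547
    t=0.9353 [y] (7,3)
    t=1.0800 [x] (6,3)
    t=2.0900 [y] (6,4) — stop
  → r_1 = 2.0900
beam 2: φ=0°, α=210°
  cosα=-0.8660 sinα=-0.5000 | (7,2) | tMaxX 0.6235 tMaxY 0.3800 | tΔX 1.1547 tΔY 2.0000
    t=0.3800 [y] (7,1)
    t=0.6235 [x] (6,1)
    t=1.7782 [x] (5,1)
    t=2.3800 [y] (5,0) — stop
  → r_2 = 2.3800
beam 3: φ=90°, α=300°
  cosα=0.5000 sinα=-0.8660 | (7,2) | tMaxX 0.9200 tMaxY 0.2194 | tΔX 2.0000 tΔY 1.1547
    t=0.2194 [y] (7,1)
    t=0.9200 [x] (8,1)
    t=1.3741 [y] (8,0) — stop
  → r_3 = 1.3741

ranges = [2.0900, 2.3800, 1.3741]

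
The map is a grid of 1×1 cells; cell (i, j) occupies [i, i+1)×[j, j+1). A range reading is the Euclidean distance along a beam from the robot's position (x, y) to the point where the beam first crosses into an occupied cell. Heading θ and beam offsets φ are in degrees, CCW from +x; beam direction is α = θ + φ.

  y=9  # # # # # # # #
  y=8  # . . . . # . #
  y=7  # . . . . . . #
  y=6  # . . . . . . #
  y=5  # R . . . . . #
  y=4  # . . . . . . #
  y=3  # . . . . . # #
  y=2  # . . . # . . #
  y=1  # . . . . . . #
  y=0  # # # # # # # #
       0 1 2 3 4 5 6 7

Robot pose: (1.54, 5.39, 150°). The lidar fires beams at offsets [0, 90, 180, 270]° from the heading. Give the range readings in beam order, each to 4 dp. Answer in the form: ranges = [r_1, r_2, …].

ranges = [0.6235, 1.0800, 6.3047, 4.1685]

beam 1: φ=0°, α=150°
  d=(-0.8660,0.5000)  start (1,5)  tX=0.6235 tY=1.2200  stride 1/|dx|=1.1547 1/|dy|=2.0000
    cross x-line → (0,5), t=0.6235 (wall)
  → r_1 = 0.6235
beam 2: φ=90°, α=240°
  d=(-0.5000,-0.8660)  start (1,5)  tX=1.0800 tY=0.4503  stride 1/|dx|=2.0000 1/|dy|=1.1547
    cross y-line → (1,4), t=0.4503
    cross x-line → (0,4), t=1.0800 (wall)
  → r_2 = 1.0800
beam 3: φ=180°, α=330°
  d=(0.8660,-0.5000)  start (1,5)  tX=0.5312 tY=0.7800  stride 1/|dx|=1.1547 1/|dy|=2.0000
    cross x-line → (2,5), t=0.5312
    cross y-line → (2,4), t=0.7800
    cross x-line → (3,4), t=1.6859
    cross y-line → (3,3), t=2.7800
    cross x-line → (4,3), t=2.8406
    cross x-line → (5,3), t=3.9953
    cross y-line → (5,2), t=4.7800
    cross x-line → (6,2), t=5.1500
    cross x-line → (7,2), t=6.3047 (wall)
  → r_3 = 6.3047
beam 4: φ=270°, α=60°
  d=(0.5000,0.8660)  start (1,5)  tX=0.9200 tY=0.7044  stride 1/|dx|=2.0000 1/|dy|=1.1547
    cross y-line → (1,6), t=0.7044
    cross x-line → (2,6), t=0.9200
    cross y-line → (2,7), t=1.8591
    cross x-line → (3,7), t=2.9200
    cross y-line → (3,8), t=3.0138
    cross y-line → (3,9), t=4.1685 (wall)
  → r_4 = 4.1685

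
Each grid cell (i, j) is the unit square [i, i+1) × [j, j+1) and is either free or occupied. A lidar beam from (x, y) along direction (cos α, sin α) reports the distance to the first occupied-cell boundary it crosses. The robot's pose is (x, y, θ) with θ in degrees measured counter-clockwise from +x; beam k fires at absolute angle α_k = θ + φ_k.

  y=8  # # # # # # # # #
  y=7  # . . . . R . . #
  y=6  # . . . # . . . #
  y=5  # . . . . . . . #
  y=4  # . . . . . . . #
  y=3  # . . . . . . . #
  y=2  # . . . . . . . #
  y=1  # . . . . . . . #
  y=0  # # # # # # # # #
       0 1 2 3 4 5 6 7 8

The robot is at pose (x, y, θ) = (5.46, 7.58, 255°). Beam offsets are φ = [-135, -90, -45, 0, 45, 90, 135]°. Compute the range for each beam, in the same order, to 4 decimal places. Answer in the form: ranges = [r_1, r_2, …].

beam 1: φ=-135°, α=120°
  dir = (cos 120°, sin 120°) = (-0.5000, 0.8660); from cell (5,7)
  next x-line at t=0.9200, next y-line at t=0.4850; Δt_x=2.0000, Δt_y=1.1547
    y: enter (5,8) at t=0.4850 ← occupied
  → r_1 = 0.4850
beam 2: φ=-90°, α=165°
  dir = (cos 165°, sin 165°) = (-0.9659, 0.2588); from cell (5,7)
  next x-line at t=0.4762, next y-line at t=1.6228; Δt_x=1.0353, Δt_y=3.8637
    x: enter (4,7) at t=0.4762
    x: enter (3,7) at t=1.5115
    y: enter (3,8) at t=1.6228 ← occupied
  → r_2 = 1.6228
beam 3: φ=-45°, α=210°
  dir = (cos 210°, sin 210°) = (-0.8660, -0.5000); from cell (5,7)
  next x-line at t=0.5312, next y-line at t=1.1600; Δt_x=1.1547, Δt_y=2.0000
    x: enter (4,7) at t=0.5312
    y: enter (4,6) at t=1.1600 ← occupied
  → r_3 = 1.1600
beam 4: φ=0°, α=255°
  dir = (cos 255°, sin 255°) = (-0.2588, -0.9659); from cell (5,7)
  next x-line at t=1.7773, next y-line at t=0.6005; Δt_x=3.8637, Δt_y=1.0353
    y: enter (5,6) at t=0.6005
    y: enter (5,5) at t=1.6357
    x: enter (4,5) at t=1.7773
    y: enter (4,4) at t=2.6710
    y: enter (4,3) at t=3.7063
    y: enter (4,2) at t=4.7416
    x: enter (3,2) at t=5.6410
    y: enter (3,1) at t=5.7768
    y: enter (3,0) at t=6.8121 ← occupied
  → r_4 = 6.8121
beam 5: φ=45°, α=300°
  dir = (cos 300°, sin 300°) = (0.5000, -0.8660); from cell (5,7)
  next x-line at t=1.0800, next y-line at t=0.6697; Δt_x=2.0000, Δt_y=1.1547
    y: enter (5,6) at t=0.6697
    x: enter (6,6) at t=1.0800
    y: enter (6,5) at t=1.8244
    y: enter (6,4) at t=2.9791
    x: enter (7,4) at t=3.0800
    y: enter (7,3) at t=4.1338
    x: enter (8,3) at t=5.0800 ← occupied
  → r_5 = 5.0800
beam 6: φ=90°, α=345°
  dir = (cos 345°, sin 345°) = (0.9659, -0.2588); from cell (5,7)
  next x-line at t=0.5590, next y-line at t=2.2409; Δt_x=1.0353, Δt_y=3.8637
    x: enter (6,7) at t=0.5590
    x: enter (7,7) at t=1.5943
    y: enter (7,6) at t=2.2409
    x: enter (8,6) at t=2.6296 ← occupied
  → r_6 = 2.6296
beam 7: φ=135°, α=30°
  dir = (cos 30°, sin 30°) = (0.8660, 0.5000); from cell (5,7)
  next x-line at t=0.6235, next y-line at t=0.8400; Δt_x=1.1547, Δt_y=2.0000
    x: enter (6,7) at t=0.6235
    y: enter (6,8) at t=0.8400 ← occupied
  → r_7 = 0.8400

ranges = [0.4850, 1.6228, 1.1600, 6.8121, 5.0800, 2.6296, 0.8400]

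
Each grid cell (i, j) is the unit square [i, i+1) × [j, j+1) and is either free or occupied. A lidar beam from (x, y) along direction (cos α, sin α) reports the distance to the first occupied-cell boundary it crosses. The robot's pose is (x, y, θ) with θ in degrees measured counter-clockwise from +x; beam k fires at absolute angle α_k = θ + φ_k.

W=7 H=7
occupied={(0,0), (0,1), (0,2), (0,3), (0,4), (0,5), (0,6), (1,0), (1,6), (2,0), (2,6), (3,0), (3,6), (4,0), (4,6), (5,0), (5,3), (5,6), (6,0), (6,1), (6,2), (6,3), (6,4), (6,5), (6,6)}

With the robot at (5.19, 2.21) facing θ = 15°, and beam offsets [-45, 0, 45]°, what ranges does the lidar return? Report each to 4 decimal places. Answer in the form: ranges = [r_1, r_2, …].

ranges = [0.9353, 0.8386, 0.9122]

beam 1: φ=-45°, α=330°
  d=(0.8660,-0.5000)  start (5,2)  tX=0.9353 tY=0.4200  stride 1/|dx|=1.1547 1/|dy|=2.0000
    cross y-line → (5,1), t=0.4200
    cross x-line → (6,1), t=0.9353 (wall)
  → r_1 = 0.9353
beam 2: φ=0°, α=15°
  d=(0.9659,0.2588)  start (5,2)  tX=0.8386 tY=3.0523  stride 1/|dx|=1.0353 1/|dy|=3.8637
    cross x-line → (6,2), t=0.8386 (wall)
  → r_2 = 0.8386
beam 3: φ=45°, α=60°
  d=(0.5000,0.8660)  start (5,2)  tX=1.6200 tY=0.9122  stride 1/|dx|=2.0000 1/|dy|=1.1547
    cross y-line → (5,3), t=0.9122 (wall)
  → r_3 = 0.9122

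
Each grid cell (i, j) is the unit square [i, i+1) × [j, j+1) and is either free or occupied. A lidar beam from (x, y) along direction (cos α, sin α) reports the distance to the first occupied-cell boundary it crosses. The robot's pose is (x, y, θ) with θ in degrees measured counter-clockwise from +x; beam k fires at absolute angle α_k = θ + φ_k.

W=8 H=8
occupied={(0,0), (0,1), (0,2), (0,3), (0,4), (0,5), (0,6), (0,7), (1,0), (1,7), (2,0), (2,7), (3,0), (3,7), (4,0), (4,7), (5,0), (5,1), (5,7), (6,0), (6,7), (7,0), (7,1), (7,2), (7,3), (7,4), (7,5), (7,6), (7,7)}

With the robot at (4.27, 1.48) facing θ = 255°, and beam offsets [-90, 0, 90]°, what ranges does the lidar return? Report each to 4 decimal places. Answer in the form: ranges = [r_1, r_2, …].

beam 1: φ=-90°, α=165°
  direction (-0.9659, 0.2588); cell (4,1); t to first gridline: x 0.2795, y 2.0091 (then +1.0353 / +3.8637)
    (3,1) via x @ 0.2795
    (2,1) via x @ 1.3148
    (2,2) via y @ 2.0091
    (1,2) via x @ 2.3501
    (0,2) via x @ 3.3854  # hit
  → r_1 = 3.3854
beam 2: φ=0°, α=255°
  direction (-0.2588, -0.9659); cell (4,1); t to first gridline: x 1.0432, y 0.4969 (then +3.8637 / +1.0353)
    (4,0) via y @ 0.4969  # hit
  → r_2 = 0.4969
beam 3: φ=90°, α=345°
  direction (0.9659, -0.2588); cell (4,1); t to first gridline: x 0.7558, y 1.8546 (then +1.0353 / +3.8637)
    (5,1) via x @ 0.7558  # hit
  → r_3 = 0.7558

ranges = [3.3854, 0.4969, 0.7558]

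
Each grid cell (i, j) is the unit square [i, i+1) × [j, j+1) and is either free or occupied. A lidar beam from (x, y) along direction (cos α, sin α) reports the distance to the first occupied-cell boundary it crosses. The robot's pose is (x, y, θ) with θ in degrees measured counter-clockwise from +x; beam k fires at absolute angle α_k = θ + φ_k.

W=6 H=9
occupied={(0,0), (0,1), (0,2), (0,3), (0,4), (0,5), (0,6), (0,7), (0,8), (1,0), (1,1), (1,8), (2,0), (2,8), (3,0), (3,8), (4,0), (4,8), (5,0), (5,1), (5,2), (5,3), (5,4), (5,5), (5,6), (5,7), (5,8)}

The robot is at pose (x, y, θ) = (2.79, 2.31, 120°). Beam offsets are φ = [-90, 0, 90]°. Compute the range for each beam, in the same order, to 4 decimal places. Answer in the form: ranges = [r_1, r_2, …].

ranges = [2.5519, 3.5800, 0.9122]

beam 1: φ=-90°, α=30°
  direction (0.8660, 0.5000); cell (2,2); t to first gridline: x 0.2425, y 1.3800 (then +1.1547 / +2.0000)
    (3,2) via x @ 0.2425
    (3,3) via y @ 1.3800
    (4,3) via x @ 1.3972
    (5,3) via x @ 2.5519  # hit
  → r_1 = 2.5519
beam 2: φ=0°, α=120°
  direction (-0.5000, 0.8660); cell (2,2); t to first gridline: x 1.5800, y 0.7967 (then +2.0000 / +1.1547)
    (2,3) via y @ 0.7967
    (1,3) via x @ 1.5800
    (1,4) via y @ 1.9514
    (1,5) via y @ 3.1061
    (0,5) via x @ 3.5800  # hit
  → r_2 = 3.5800
beam 3: φ=90°, α=210°
  direction (-0.8660, -0.5000); cell (2,2); t to first gridline: x 0.9122, y 0.6200 (then +1.1547 / +2.0000)
    (2,1) via y @ 0.6200
    (1,1) via x @ 0.9122  # hit
  → r_3 = 0.9122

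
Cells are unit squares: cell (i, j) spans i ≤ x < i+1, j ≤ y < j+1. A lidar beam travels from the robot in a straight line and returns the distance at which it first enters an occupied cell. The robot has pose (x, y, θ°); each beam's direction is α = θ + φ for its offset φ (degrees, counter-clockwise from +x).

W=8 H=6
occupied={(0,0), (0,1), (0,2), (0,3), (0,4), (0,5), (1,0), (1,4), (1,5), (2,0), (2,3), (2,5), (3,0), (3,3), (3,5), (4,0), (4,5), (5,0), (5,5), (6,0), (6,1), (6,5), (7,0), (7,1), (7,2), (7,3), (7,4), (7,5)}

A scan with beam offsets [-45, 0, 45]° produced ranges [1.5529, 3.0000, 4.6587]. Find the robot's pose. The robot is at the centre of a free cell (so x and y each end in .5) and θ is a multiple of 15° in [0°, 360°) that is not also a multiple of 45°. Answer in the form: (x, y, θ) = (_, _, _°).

(x, y, θ) = (2.5, 2.5, 330°)

Enumerate (i+0.5, j+0.5, θ) over the 20 free cells and 16 admissible headings. For each, cast all 3 beams and compare to the given ranges.
  (4.5, 1.5, 330°): beam 1 = 0.5176 ≠ 1.5529 ✗
  (1.5, 2.5, 75°): beam 1 = 1.0000 ≠ 1.5529 ✗
  (5.5, 4.5, 165°): beam 1 = 0.5774 ≠ 1.5529 ✗
  (4.5, 4.5, 30°): beam 1 = 2.5882 ≠ 1.5529 ✗
  …
  (2.5, 2.5, 330°): r_1=1.5529, r_2=3.0000, r_3=4.6587 — all match ✓
Only this pose fits every beam.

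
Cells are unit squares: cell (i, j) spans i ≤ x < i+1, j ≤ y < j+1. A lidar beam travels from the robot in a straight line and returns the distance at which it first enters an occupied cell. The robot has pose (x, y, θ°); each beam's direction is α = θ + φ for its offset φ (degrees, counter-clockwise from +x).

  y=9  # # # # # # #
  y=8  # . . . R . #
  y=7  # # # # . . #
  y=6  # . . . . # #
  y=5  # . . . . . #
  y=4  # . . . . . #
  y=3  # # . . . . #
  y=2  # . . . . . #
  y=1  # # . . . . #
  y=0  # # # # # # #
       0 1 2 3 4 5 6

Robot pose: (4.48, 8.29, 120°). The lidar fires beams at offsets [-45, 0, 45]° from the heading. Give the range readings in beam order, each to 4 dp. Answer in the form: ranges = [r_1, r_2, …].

beam 1: φ=-45°, α=75°
  d=(0.2588,0.9659)  start (4,8)  tX=2.0091 tY=0.7350  stride 1/|dx|=3.8637 1/|dy|=1.0353
    cross y-line → (4,9), t=0.7350 (wall)
  → r_1 = 0.7350
beam 2: φ=0°, α=120°
  d=(-0.5000,0.8660)  start (4,8)  tX=0.9600 tY=0.8198  stride 1/|dx|=2.0000 1/|dy|=1.1547
    cross y-line → (4,9), t=0.8198 (wall)
  → r_2 = 0.8198
beam 3: φ=45°, α=165°
  d=(-0.9659,0.2588)  start (4,8)  tX=0.4969 tY=2.7432  stride 1/|dx|=1.0353 1/|dy|=3.8637
    cross x-line → (3,8), t=0.4969
    cross x-line → (2,8), t=1.5322
    cross x-line → (1,8), t=2.5675
    cross y-line → (1,9), t=2.7432 (wall)
  → r_3 = 2.7432

ranges = [0.7350, 0.8198, 2.7432]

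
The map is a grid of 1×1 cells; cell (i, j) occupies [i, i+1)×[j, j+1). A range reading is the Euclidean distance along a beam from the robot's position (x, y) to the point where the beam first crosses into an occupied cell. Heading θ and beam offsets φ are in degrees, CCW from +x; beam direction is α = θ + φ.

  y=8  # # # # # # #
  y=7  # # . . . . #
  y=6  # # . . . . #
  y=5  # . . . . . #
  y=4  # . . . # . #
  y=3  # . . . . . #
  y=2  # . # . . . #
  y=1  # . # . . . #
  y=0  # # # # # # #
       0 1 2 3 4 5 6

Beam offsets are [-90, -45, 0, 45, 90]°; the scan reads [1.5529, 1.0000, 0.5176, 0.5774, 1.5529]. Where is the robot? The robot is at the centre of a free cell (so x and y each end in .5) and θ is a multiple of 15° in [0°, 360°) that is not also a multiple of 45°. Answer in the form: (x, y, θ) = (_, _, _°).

Enumerate (i+0.5, j+0.5, θ) over the 30 free cells and 16 admissible headings. For each, cast all 5 beams and compare to the given ranges.
  (4.5, 7.5, 30°): beam 1 = 3.0000 ≠ 1.5529 ✗
  (5.5, 6.5, 30°): beam 1 = 1.0000 ≠ 1.5529 ✗
  (5.5, 3.5, 330°): beam 1 = 2.8868 ≠ 1.5529 ✗
  (4.5, 1.5, 120°): beam 1 = 1.7321 ≠ 1.5529 ✗
  …
  (4.5, 1.5, 255°): r_1=1.5529, r_2=1.0000, r_3=0.5176, r_4=0.5774, r_5=1.5529 — all match ✓
Unique over the lattice → pose = (4.5, 1.5, 255°).

(x, y, θ) = (4.5, 1.5, 255°)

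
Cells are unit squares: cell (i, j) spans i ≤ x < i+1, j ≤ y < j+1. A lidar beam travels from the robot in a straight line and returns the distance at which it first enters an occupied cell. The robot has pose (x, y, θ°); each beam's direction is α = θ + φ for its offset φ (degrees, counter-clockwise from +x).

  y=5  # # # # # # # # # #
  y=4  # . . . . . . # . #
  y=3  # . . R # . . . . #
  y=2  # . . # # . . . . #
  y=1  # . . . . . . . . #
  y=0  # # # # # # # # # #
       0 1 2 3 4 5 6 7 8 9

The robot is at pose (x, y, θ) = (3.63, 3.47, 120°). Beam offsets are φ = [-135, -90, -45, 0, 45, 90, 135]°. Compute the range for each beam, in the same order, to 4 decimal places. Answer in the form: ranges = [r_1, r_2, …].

beam 1: φ=-135°, α=345°
  d=(0.9659,-0.2588)  start (3,3)  tX=0.3831 tY=1.8159  stride 1/|dx|=1.0353 1/|dy|=3.8637
    cross x-line → (4,3), t=0.3831 (wall)
  → r_1 = 0.3831
beam 2: φ=-90°, α=30°
  d=(0.8660,0.5000)  start (3,3)  tX=0.4272 tY=1.0600  stride 1/|dx|=1.1547 1/|dy|=2.0000
    cross x-line → (4,3), t=0.4272 (wall)
  → r_2 = 0.4272
beam 3: φ=-45°, α=75°
  d=(0.2588,0.9659)  start (3,3)  tX=1.4296 tY=0.5487  stride 1/|dx|=3.8637 1/|dy|=1.0353
    cross y-line → (3,4), t=0.5487
    cross x-line → (4,4), t=1.4296
    cross y-line → (4,5), t=1.5840 (wall)
  → r_3 = 1.5840
beam 4: φ=0°, α=120°
  d=(-0.5000,0.8660)  start (3,3)  tX=1.2600 tY=0.6120  stride 1/|dx|=2.0000 1/|dy|=1.1547
    cross y-line → (3,4), t=0.6120
    cross x-line → (2,4), t=1.2600
    cross y-line → (2,5), t=1.7667 (wall)
  → r_4 = 1.7667
beam 5: φ=45°, α=165°
  d=(-0.9659,0.2588)  start (3,3)  tX=0.6522 tY=2.0478  stride 1/|dx|=1.0353 1/|dy|=3.8637
    cross x-line → (2,3), t=0.6522
    cross x-line → (1,3), t=1.6875
    cross y-line → (1,4), t=2.0478
    cross x-line → (0,4), t=2.7228 (wall)
  → r_5 = 2.7228
beam 6: φ=90°, α=210°
  d=(-0.8660,-0.5000)  start (3,3)  tX=0.7275 tY=0.9400  stride 1/|dx|=1.1547 1/|dy|=2.0000
    cross x-line → (2,3), t=0.7275
    cross y-line → (2,2), t=0.9400
    cross x-line → (1,2), t=1.8822
    cross y-line → (1,1), t=2.9400
    cross x-line → (0,1), t=3.0369 (wall)
  → r_6 = 3.0369
beam 7: φ=135°, α=255°
  d=(-0.2588,-0.9659)  start (3,3)  tX=2.4341 tY=0.4866  stride 1/|dx|=3.8637 1/|dy|=1.0353
    cross y-line → (3,2), t=0.4866 (wall)
  → r_7 = 0.4866

ranges = [0.3831, 0.4272, 1.5840, 1.7667, 2.7228, 3.0369, 0.4866]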